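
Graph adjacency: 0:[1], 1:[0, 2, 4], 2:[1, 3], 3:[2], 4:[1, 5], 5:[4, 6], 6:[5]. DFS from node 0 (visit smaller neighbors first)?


DFS stack-based: start with [0]
Visit order: [0, 1, 2, 3, 4, 5, 6]


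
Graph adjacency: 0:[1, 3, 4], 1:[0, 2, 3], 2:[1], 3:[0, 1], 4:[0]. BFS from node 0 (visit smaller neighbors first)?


BFS queue: start with [0]
Visit order: [0, 1, 3, 4, 2]


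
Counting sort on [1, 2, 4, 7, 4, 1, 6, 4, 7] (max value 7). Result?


Count array: [0, 2, 1, 0, 3, 0, 1, 2]
Reconstruct: [1, 1, 2, 4, 4, 4, 6, 7, 7]


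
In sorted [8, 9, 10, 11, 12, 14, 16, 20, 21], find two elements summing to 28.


Two pointers: lo=0, hi=8
Found pair: (8, 20) summing to 28


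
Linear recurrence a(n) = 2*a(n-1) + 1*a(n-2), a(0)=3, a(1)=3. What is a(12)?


Build bottom-up:
...a(10)=10089, a(11)=24357, a(12)=2*24357+1*10089=58803


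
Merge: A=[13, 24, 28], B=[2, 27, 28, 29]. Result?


Compare heads, take smaller each step.
Merged: [2, 13, 24, 27, 28, 28, 29]


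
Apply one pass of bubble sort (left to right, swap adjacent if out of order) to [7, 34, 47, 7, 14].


After one pass: [7, 34, 7, 14, 47]


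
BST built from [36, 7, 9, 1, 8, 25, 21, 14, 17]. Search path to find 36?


BST root = 36
Search for 36: compare at each node
Path: [36]


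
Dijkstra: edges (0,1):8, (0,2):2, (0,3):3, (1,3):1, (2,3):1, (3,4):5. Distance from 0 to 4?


Dijkstra from 0:
Distances: {0: 0, 1: 4, 2: 2, 3: 3, 4: 8}
Shortest distance to 4 = 8, path = [0, 3, 4]


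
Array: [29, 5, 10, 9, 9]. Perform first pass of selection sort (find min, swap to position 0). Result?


After one pass: [5, 29, 10, 9, 9]


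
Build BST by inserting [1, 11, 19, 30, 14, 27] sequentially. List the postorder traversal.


Root = 1; build tree by BST insertion.
Postorder traversal: [14, 27, 30, 19, 11, 1]


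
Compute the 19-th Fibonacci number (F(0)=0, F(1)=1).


F(n)=F(n-1)+F(n-2)
...F(17)=1597, F(18)=2584, F(19)=4181


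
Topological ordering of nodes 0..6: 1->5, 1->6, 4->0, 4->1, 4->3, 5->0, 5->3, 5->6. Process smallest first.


Kahn's algorithm, process smallest node first
Order: [2, 4, 1, 5, 0, 3, 6]


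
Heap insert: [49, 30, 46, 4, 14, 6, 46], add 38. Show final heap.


Append 38: [49, 30, 46, 4, 14, 6, 46, 38]
Bubble up: swap idx 7(38) with idx 3(4); swap idx 3(38) with idx 1(30)
Result: [49, 38, 46, 30, 14, 6, 46, 4]


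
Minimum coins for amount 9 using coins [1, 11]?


dp[0]=0; dp[i]=1+min(dp[i-c] for c in coins)
...dp[4]=4, dp[5]=5, dp[6]=6, dp[7]=7, dp[8]=8, dp[9]=9
Minimum coins for 9 = 9


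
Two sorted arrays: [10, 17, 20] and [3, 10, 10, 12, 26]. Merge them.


Compare heads, take smaller each step.
Merged: [3, 10, 10, 10, 12, 17, 20, 26]


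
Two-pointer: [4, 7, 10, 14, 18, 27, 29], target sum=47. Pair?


Two pointers: lo=0, hi=6
Found pair: (18, 29) summing to 47


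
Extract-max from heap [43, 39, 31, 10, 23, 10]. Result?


Max = 43
Replace root with last, heapify down
Resulting heap: [39, 23, 31, 10, 10]


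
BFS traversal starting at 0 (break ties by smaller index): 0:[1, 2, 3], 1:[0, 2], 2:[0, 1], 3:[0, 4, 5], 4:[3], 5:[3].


BFS queue: start with [0]
Visit order: [0, 1, 2, 3, 4, 5]


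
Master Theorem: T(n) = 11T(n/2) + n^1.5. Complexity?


a=11, b=2, c=1.5. log_2(11)=3.459 > c=1.5. Case 1: O(n^log_b(a)) = O(n^3.459)
Complexity: O(n^3.459)


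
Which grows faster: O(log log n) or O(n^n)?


double-logarithmic grows slower than n^n
O(log log n) is asymptotically smaller; O(n^n) grows faster


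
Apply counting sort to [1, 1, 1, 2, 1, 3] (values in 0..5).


Count array: [0, 4, 1, 1, 0, 0]
Reconstruct: [1, 1, 1, 1, 2, 3]


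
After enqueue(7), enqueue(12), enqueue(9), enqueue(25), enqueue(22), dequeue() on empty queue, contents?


enqueue(7) -> [7]
enqueue(12) -> [7, 12]
enqueue(9) -> [7, 12, 9]
enqueue(25) -> [7, 12, 9, 25]
enqueue(22) -> [7, 12, 9, 25, 22]
dequeue() returns 7 -> [12, 9, 25, 22]
Final queue (front to back): [12, 9, 25, 22]


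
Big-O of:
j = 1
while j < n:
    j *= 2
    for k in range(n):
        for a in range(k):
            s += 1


Per nesting level: O(log n) * O(n) * O(n) [triangular over k] = O(n^2 log n)
Complexity: O(n^2 log n)


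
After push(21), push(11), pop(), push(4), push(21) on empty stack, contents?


push(21) -> [21]
push(11) -> [21, 11]
pop() returns 11 -> [21]
push(4) -> [21, 4]
push(21) -> [21, 4, 21]
Final stack (bottom to top): [21, 4, 21]


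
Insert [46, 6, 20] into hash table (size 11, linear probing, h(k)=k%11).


Insertions: 46->slot 2; 6->slot 6; 20->slot 9
Table: [None, None, 46, None, None, None, 6, None, None, 20, None]


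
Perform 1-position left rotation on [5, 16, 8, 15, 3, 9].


Left rotate by 1: [16, 8, 15, 3, 9, 5]


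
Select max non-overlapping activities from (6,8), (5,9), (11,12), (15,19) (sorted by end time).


Greedy: pick earliest-ending, then skip overlaps.
Selected (3 activities): [(6, 8), (11, 12), (15, 19)]


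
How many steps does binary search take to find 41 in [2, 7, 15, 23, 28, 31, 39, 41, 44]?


Search for 41:
[0,8] mid=4 arr[4]=28
[5,8] mid=6 arr[6]=39
[7,8] mid=7 arr[7]=41
Total: 3 comparisons


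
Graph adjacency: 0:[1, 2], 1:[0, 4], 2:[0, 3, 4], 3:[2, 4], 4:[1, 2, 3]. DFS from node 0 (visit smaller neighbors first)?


DFS stack-based: start with [0]
Visit order: [0, 1, 4, 2, 3]


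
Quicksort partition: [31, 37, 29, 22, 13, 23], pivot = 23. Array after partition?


Elements <= 23 go left of pivot.
Result: [22, 13, 23, 31, 37, 29], pivot at index 2


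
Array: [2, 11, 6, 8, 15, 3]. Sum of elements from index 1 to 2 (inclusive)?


Prefix sums: [0, 2, 13, 19, 27, 42, 45]
Sum[1..2] = prefix[3] - prefix[1] = 19 - 2 = 17


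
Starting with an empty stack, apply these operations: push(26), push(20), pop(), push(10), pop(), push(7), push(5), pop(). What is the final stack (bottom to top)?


push(26) -> [26]
push(20) -> [26, 20]
pop() returns 20 -> [26]
push(10) -> [26, 10]
pop() returns 10 -> [26]
push(7) -> [26, 7]
push(5) -> [26, 7, 5]
pop() returns 5 -> [26, 7]
Final stack (bottom to top): [26, 7]


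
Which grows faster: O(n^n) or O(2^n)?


exponential grows slower than n^n
O(2^n) is asymptotically smaller; O(n^n) grows faster


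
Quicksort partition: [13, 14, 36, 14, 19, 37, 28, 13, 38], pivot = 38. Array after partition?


Elements <= 38 go left of pivot.
Result: [13, 14, 36, 14, 19, 37, 28, 13, 38], pivot at index 8


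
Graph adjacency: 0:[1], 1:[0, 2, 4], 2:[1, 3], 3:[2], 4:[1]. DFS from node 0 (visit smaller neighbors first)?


DFS stack-based: start with [0]
Visit order: [0, 1, 2, 3, 4]


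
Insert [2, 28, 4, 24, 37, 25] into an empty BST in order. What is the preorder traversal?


Root = 2; build tree by BST insertion.
Preorder traversal: [2, 28, 4, 24, 25, 37]


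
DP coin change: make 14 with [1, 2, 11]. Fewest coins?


dp[0]=0; dp[i]=1+min(dp[i-c] for c in coins)
...dp[9]=5, dp[10]=5, dp[11]=1, dp[12]=2, dp[13]=2, dp[14]=3
Minimum coins for 14 = 3


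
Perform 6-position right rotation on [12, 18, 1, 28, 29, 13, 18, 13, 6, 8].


Right rotate by 6: [29, 13, 18, 13, 6, 8, 12, 18, 1, 28]


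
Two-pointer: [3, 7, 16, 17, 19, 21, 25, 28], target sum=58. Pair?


Two pointers: lo=0, hi=7
No pair sums to 58


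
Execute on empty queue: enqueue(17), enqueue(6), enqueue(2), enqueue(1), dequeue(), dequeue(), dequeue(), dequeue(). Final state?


enqueue(17) -> [17]
enqueue(6) -> [17, 6]
enqueue(2) -> [17, 6, 2]
enqueue(1) -> [17, 6, 2, 1]
dequeue() returns 17 -> [6, 2, 1]
dequeue() returns 6 -> [2, 1]
dequeue() returns 2 -> [1]
dequeue() returns 1 -> []
Final queue (front to back): []


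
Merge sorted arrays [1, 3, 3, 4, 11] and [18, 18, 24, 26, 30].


Compare heads, take smaller each step.
Merged: [1, 3, 3, 4, 11, 18, 18, 24, 26, 30]


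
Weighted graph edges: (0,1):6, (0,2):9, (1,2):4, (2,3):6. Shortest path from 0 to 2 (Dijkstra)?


Dijkstra from 0:
Distances: {0: 0, 1: 6, 2: 9, 3: 15}
Shortest distance to 2 = 9, path = [0, 2]


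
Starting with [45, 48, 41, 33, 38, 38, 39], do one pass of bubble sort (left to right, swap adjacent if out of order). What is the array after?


After one pass: [45, 41, 33, 38, 38, 39, 48]


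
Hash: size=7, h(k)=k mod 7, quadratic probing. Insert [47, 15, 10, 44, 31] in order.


Insertions: 47->slot 5; 15->slot 1; 10->slot 3; 44->slot 2; 31->slot 4
Table: [None, 15, 44, 10, 31, 47, None]


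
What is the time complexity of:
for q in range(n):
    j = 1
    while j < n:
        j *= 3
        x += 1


Per nesting level: O(n) * O(log n) = O(n log n)
Complexity: O(n log n)


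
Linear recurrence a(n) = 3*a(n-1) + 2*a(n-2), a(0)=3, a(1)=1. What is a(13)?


Build bottom-up:
...a(11)=761549, a(12)=2712297, a(13)=3*2712297+2*761549=9659989


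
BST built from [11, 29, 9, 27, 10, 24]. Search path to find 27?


BST root = 11
Search for 27: compare at each node
Path: [11, 29, 27]


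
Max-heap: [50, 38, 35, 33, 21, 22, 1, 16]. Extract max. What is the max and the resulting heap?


Max = 50
Replace root with last, heapify down
Resulting heap: [38, 33, 35, 16, 21, 22, 1]


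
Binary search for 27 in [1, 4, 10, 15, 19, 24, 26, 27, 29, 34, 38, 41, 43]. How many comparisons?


Search for 27:
[0,12] mid=6 arr[6]=26
[7,12] mid=9 arr[9]=34
[7,8] mid=7 arr[7]=27
Total: 3 comparisons


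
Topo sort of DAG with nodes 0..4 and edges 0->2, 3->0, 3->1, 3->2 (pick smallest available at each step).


Kahn's algorithm, process smallest node first
Order: [3, 0, 1, 2, 4]


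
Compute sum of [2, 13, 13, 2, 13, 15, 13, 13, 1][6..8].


Prefix sums: [0, 2, 15, 28, 30, 43, 58, 71, 84, 85]
Sum[6..8] = prefix[9] - prefix[6] = 85 - 58 = 27


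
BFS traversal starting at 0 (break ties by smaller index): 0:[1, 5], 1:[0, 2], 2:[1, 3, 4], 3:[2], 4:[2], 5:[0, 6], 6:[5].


BFS queue: start with [0]
Visit order: [0, 1, 5, 2, 6, 3, 4]


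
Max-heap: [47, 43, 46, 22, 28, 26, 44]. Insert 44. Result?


Append 44: [47, 43, 46, 22, 28, 26, 44, 44]
Bubble up: swap idx 7(44) with idx 3(22); swap idx 3(44) with idx 1(43)
Result: [47, 44, 46, 43, 28, 26, 44, 22]


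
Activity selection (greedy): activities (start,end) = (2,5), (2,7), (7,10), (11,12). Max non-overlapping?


Greedy: pick earliest-ending, then skip overlaps.
Selected (3 activities): [(2, 5), (7, 10), (11, 12)]


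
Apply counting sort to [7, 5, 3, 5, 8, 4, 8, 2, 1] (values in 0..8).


Count array: [0, 1, 1, 1, 1, 2, 0, 1, 2]
Reconstruct: [1, 2, 3, 4, 5, 5, 7, 8, 8]


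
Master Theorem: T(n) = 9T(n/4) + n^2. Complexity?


a=9, b=4, c=2. log_4(9)=1.585 < c=2. Case 3: O(n^c) = O(n^2)
Complexity: O(n^2)


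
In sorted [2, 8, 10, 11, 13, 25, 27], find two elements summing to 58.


Two pointers: lo=0, hi=6
No pair sums to 58


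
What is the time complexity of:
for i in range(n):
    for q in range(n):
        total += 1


Per nesting level: O(n) * O(n) = O(n^2)
Complexity: O(n^2)


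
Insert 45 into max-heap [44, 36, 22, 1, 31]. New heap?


Append 45: [44, 36, 22, 1, 31, 45]
Bubble up: swap idx 5(45) with idx 2(22); swap idx 2(45) with idx 0(44)
Result: [45, 36, 44, 1, 31, 22]


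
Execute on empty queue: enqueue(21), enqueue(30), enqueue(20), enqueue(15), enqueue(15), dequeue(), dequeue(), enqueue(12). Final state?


enqueue(21) -> [21]
enqueue(30) -> [21, 30]
enqueue(20) -> [21, 30, 20]
enqueue(15) -> [21, 30, 20, 15]
enqueue(15) -> [21, 30, 20, 15, 15]
dequeue() returns 21 -> [30, 20, 15, 15]
dequeue() returns 30 -> [20, 15, 15]
enqueue(12) -> [20, 15, 15, 12]
Final queue (front to back): [20, 15, 15, 12]


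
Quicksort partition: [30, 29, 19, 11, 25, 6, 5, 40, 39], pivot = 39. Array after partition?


Elements <= 39 go left of pivot.
Result: [30, 29, 19, 11, 25, 6, 5, 39, 40], pivot at index 7


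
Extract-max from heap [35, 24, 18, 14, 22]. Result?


Max = 35
Replace root with last, heapify down
Resulting heap: [24, 22, 18, 14]


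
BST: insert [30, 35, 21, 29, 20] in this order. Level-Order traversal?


Root = 30; build tree by BST insertion.
Level-Order traversal: [30, 21, 35, 20, 29]


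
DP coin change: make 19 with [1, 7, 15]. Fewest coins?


dp[0]=0; dp[i]=1+min(dp[i-c] for c in coins)
...dp[14]=2, dp[15]=1, dp[16]=2, dp[17]=3, dp[18]=4, dp[19]=5
Minimum coins for 19 = 5


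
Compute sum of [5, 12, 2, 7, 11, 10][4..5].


Prefix sums: [0, 5, 17, 19, 26, 37, 47]
Sum[4..5] = prefix[6] - prefix[4] = 47 - 26 = 21


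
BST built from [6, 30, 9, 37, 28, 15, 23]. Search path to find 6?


BST root = 6
Search for 6: compare at each node
Path: [6]


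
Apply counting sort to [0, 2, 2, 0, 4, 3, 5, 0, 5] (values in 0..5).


Count array: [3, 0, 2, 1, 1, 2]
Reconstruct: [0, 0, 0, 2, 2, 3, 4, 5, 5]


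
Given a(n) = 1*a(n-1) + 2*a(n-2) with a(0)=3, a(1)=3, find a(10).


Build bottom-up:
...a(8)=513, a(9)=1023, a(10)=1*1023+2*513=2049


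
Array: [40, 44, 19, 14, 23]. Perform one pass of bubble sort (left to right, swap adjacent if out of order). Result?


After one pass: [40, 19, 14, 23, 44]


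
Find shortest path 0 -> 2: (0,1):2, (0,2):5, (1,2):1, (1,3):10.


Dijkstra from 0:
Distances: {0: 0, 1: 2, 2: 3, 3: 12}
Shortest distance to 2 = 3, path = [0, 1, 2]


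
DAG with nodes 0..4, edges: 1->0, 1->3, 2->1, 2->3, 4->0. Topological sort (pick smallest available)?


Kahn's algorithm, process smallest node first
Order: [2, 1, 3, 4, 0]


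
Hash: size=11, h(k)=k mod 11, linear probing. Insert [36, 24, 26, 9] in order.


Insertions: 36->slot 3; 24->slot 2; 26->slot 4; 9->slot 9
Table: [None, None, 24, 36, 26, None, None, None, None, 9, None]


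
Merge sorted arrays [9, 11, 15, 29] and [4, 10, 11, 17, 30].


Compare heads, take smaller each step.
Merged: [4, 9, 10, 11, 11, 15, 17, 29, 30]


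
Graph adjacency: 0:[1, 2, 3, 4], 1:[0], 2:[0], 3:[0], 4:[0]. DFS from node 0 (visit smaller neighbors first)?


DFS stack-based: start with [0]
Visit order: [0, 1, 2, 3, 4]


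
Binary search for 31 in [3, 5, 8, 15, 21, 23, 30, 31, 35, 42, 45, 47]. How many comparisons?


Search for 31:
[0,11] mid=5 arr[5]=23
[6,11] mid=8 arr[8]=35
[6,7] mid=6 arr[6]=30
[7,7] mid=7 arr[7]=31
Total: 4 comparisons


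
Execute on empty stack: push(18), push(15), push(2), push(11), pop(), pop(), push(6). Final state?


push(18) -> [18]
push(15) -> [18, 15]
push(2) -> [18, 15, 2]
push(11) -> [18, 15, 2, 11]
pop() returns 11 -> [18, 15, 2]
pop() returns 2 -> [18, 15]
push(6) -> [18, 15, 6]
Final stack (bottom to top): [18, 15, 6]


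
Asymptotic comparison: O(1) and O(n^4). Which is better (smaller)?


constant grows slower than quartic
O(1) is asymptotically smaller; O(n^4) grows faster


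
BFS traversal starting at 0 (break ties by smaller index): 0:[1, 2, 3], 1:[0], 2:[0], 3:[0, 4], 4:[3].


BFS queue: start with [0]
Visit order: [0, 1, 2, 3, 4]


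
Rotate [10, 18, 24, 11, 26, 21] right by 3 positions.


Right rotate by 3: [11, 26, 21, 10, 18, 24]


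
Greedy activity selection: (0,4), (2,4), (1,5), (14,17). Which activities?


Greedy: pick earliest-ending, then skip overlaps.
Selected (2 activities): [(0, 4), (14, 17)]


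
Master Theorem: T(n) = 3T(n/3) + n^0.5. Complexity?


a=3, b=3, c=0.5. log_3(3)=1 > c=0.5. Case 1: O(n^log_b(a)) = O(n)
Complexity: O(n)


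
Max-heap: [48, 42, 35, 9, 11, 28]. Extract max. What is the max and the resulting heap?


Max = 48
Replace root with last, heapify down
Resulting heap: [42, 28, 35, 9, 11]


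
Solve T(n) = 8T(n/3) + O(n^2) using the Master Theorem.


a=8, b=3, c=2. log_3(8)=1.893 < c=2. Case 3: O(n^c) = O(n^2)
Complexity: O(n^2)


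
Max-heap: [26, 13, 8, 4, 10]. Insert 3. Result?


Append 3: [26, 13, 8, 4, 10, 3]
Bubble up: no swaps needed
Result: [26, 13, 8, 4, 10, 3]


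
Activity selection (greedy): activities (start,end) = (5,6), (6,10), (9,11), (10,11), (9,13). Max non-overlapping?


Greedy: pick earliest-ending, then skip overlaps.
Selected (3 activities): [(5, 6), (6, 10), (10, 11)]


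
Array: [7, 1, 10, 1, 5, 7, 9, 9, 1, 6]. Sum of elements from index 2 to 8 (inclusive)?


Prefix sums: [0, 7, 8, 18, 19, 24, 31, 40, 49, 50, 56]
Sum[2..8] = prefix[9] - prefix[2] = 50 - 8 = 42


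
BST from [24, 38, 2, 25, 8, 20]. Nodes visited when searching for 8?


BST root = 24
Search for 8: compare at each node
Path: [24, 2, 8]


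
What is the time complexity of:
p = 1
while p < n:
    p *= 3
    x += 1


Per nesting level: O(log n) = O(log n)
Complexity: O(log n)


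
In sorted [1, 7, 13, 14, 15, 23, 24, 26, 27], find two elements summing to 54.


Two pointers: lo=0, hi=8
No pair sums to 54


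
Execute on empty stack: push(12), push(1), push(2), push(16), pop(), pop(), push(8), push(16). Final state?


push(12) -> [12]
push(1) -> [12, 1]
push(2) -> [12, 1, 2]
push(16) -> [12, 1, 2, 16]
pop() returns 16 -> [12, 1, 2]
pop() returns 2 -> [12, 1]
push(8) -> [12, 1, 8]
push(16) -> [12, 1, 8, 16]
Final stack (bottom to top): [12, 1, 8, 16]


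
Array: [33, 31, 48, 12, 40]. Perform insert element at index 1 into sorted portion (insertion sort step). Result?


After one pass: [31, 33, 48, 12, 40]


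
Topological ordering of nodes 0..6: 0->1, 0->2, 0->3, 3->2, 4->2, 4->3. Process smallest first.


Kahn's algorithm, process smallest node first
Order: [0, 1, 4, 3, 2, 5, 6]


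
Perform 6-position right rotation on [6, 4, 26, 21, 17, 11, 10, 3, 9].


Right rotate by 6: [21, 17, 11, 10, 3, 9, 6, 4, 26]


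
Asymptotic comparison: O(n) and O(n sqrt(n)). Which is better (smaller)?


linear grows slower than n^1.5
O(n) is asymptotically smaller; O(n sqrt(n)) grows faster


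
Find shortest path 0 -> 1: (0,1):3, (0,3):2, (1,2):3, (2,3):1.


Dijkstra from 0:
Distances: {0: 0, 1: 3, 2: 3, 3: 2}
Shortest distance to 1 = 3, path = [0, 1]


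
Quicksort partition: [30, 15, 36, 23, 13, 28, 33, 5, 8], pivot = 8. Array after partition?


Elements <= 8 go left of pivot.
Result: [5, 8, 36, 23, 13, 28, 33, 30, 15], pivot at index 1


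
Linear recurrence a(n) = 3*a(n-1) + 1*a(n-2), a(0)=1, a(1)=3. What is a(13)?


Build bottom-up:
...a(11)=467280, a(12)=1543321, a(13)=3*1543321+1*467280=5097243


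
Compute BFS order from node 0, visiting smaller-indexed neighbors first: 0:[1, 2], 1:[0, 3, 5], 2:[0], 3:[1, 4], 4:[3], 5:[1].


BFS queue: start with [0]
Visit order: [0, 1, 2, 3, 5, 4]


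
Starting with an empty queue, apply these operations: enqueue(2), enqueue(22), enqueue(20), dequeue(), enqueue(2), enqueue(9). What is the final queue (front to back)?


enqueue(2) -> [2]
enqueue(22) -> [2, 22]
enqueue(20) -> [2, 22, 20]
dequeue() returns 2 -> [22, 20]
enqueue(2) -> [22, 20, 2]
enqueue(9) -> [22, 20, 2, 9]
Final queue (front to back): [22, 20, 2, 9]


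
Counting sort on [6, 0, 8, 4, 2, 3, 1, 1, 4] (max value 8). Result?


Count array: [1, 2, 1, 1, 2, 0, 1, 0, 1]
Reconstruct: [0, 1, 1, 2, 3, 4, 4, 6, 8]


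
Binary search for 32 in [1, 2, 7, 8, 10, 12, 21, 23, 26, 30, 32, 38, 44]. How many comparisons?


Search for 32:
[0,12] mid=6 arr[6]=21
[7,12] mid=9 arr[9]=30
[10,12] mid=11 arr[11]=38
[10,10] mid=10 arr[10]=32
Total: 4 comparisons


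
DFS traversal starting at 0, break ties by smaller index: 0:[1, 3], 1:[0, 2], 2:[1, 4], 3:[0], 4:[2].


DFS stack-based: start with [0]
Visit order: [0, 1, 2, 4, 3]


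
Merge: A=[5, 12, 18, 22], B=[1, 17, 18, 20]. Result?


Compare heads, take smaller each step.
Merged: [1, 5, 12, 17, 18, 18, 20, 22]


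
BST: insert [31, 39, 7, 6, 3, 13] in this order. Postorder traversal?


Root = 31; build tree by BST insertion.
Postorder traversal: [3, 6, 13, 7, 39, 31]


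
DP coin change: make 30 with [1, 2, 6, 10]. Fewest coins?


dp[0]=0; dp[i]=1+min(dp[i-c] for c in coins)
...dp[25]=5, dp[26]=3, dp[27]=4, dp[28]=4, dp[29]=5, dp[30]=3
Minimum coins for 30 = 3


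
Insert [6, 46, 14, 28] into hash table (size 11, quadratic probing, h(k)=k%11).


Insertions: 6->slot 6; 46->slot 2; 14->slot 3; 28->slot 7
Table: [None, None, 46, 14, None, None, 6, 28, None, None, None]


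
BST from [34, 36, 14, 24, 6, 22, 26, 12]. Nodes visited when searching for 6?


BST root = 34
Search for 6: compare at each node
Path: [34, 14, 6]


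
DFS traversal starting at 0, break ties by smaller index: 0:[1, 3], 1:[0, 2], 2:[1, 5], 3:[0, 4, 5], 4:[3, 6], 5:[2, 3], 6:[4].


DFS stack-based: start with [0]
Visit order: [0, 1, 2, 5, 3, 4, 6]


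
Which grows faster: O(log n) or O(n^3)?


logarithmic grows slower than cubic
O(log n) is asymptotically smaller; O(n^3) grows faster


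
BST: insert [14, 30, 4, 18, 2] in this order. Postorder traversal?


Root = 14; build tree by BST insertion.
Postorder traversal: [2, 4, 18, 30, 14]


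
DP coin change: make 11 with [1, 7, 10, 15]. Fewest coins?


dp[0]=0; dp[i]=1+min(dp[i-c] for c in coins)
...dp[6]=6, dp[7]=1, dp[8]=2, dp[9]=3, dp[10]=1, dp[11]=2
Minimum coins for 11 = 2


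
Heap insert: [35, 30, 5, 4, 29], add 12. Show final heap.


Append 12: [35, 30, 5, 4, 29, 12]
Bubble up: swap idx 5(12) with idx 2(5)
Result: [35, 30, 12, 4, 29, 5]


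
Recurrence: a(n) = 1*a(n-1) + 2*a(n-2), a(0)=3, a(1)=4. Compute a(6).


Build bottom-up:
...a(4)=38, a(5)=74, a(6)=1*74+2*38=150


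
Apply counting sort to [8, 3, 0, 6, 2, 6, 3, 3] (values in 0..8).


Count array: [1, 0, 1, 3, 0, 0, 2, 0, 1]
Reconstruct: [0, 2, 3, 3, 3, 6, 6, 8]


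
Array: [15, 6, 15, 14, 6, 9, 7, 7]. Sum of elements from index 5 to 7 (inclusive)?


Prefix sums: [0, 15, 21, 36, 50, 56, 65, 72, 79]
Sum[5..7] = prefix[8] - prefix[5] = 79 - 56 = 23


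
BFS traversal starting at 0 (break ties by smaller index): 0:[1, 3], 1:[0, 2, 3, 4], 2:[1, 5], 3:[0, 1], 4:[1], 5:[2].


BFS queue: start with [0]
Visit order: [0, 1, 3, 2, 4, 5]


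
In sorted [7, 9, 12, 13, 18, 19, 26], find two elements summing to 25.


Two pointers: lo=0, hi=6
Found pair: (7, 18) summing to 25


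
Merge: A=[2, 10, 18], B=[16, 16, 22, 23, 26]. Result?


Compare heads, take smaller each step.
Merged: [2, 10, 16, 16, 18, 22, 23, 26]


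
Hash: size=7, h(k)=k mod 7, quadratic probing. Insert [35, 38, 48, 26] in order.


Insertions: 35->slot 0; 38->slot 3; 48->slot 6; 26->slot 5
Table: [35, None, None, 38, None, 26, 48]


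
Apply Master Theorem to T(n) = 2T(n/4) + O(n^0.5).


a=2, b=4, c=0.5. log_4(2)=0.5 = c=0.5. Case 2: O(n^c log n) = O(sqrt(n) log n)
Complexity: O(sqrt(n) log n)


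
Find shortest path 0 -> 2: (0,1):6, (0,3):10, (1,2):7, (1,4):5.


Dijkstra from 0:
Distances: {0: 0, 1: 6, 2: 13, 3: 10, 4: 11}
Shortest distance to 2 = 13, path = [0, 1, 2]


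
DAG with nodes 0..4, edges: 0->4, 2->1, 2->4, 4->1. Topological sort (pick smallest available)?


Kahn's algorithm, process smallest node first
Order: [0, 2, 3, 4, 1]


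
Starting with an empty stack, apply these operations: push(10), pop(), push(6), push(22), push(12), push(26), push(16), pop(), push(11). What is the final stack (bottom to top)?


push(10) -> [10]
pop() returns 10 -> []
push(6) -> [6]
push(22) -> [6, 22]
push(12) -> [6, 22, 12]
push(26) -> [6, 22, 12, 26]
push(16) -> [6, 22, 12, 26, 16]
pop() returns 16 -> [6, 22, 12, 26]
push(11) -> [6, 22, 12, 26, 11]
Final stack (bottom to top): [6, 22, 12, 26, 11]


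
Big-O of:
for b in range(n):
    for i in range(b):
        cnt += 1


Per nesting level: O(n) * O(n) [triangular over b] = O(n^2)
Complexity: O(n^2)


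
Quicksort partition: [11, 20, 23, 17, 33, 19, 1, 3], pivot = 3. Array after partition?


Elements <= 3 go left of pivot.
Result: [1, 3, 23, 17, 33, 19, 11, 20], pivot at index 1


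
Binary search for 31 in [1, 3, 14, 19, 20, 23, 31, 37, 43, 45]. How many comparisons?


Search for 31:
[0,9] mid=4 arr[4]=20
[5,9] mid=7 arr[7]=37
[5,6] mid=5 arr[5]=23
[6,6] mid=6 arr[6]=31
Total: 4 comparisons


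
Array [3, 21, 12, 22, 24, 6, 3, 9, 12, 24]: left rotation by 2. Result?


Left rotate by 2: [12, 22, 24, 6, 3, 9, 12, 24, 3, 21]


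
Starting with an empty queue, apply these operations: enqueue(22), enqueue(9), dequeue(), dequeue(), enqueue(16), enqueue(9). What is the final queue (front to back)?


enqueue(22) -> [22]
enqueue(9) -> [22, 9]
dequeue() returns 22 -> [9]
dequeue() returns 9 -> []
enqueue(16) -> [16]
enqueue(9) -> [16, 9]
Final queue (front to back): [16, 9]


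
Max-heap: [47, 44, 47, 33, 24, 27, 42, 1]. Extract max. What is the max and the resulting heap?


Max = 47
Replace root with last, heapify down
Resulting heap: [47, 44, 42, 33, 24, 27, 1]


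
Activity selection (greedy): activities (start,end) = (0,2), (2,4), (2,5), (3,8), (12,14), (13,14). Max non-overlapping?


Greedy: pick earliest-ending, then skip overlaps.
Selected (3 activities): [(0, 2), (2, 4), (12, 14)]


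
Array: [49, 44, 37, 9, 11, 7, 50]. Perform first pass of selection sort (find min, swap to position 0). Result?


After one pass: [7, 44, 37, 9, 11, 49, 50]


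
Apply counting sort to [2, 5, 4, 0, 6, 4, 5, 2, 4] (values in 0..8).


Count array: [1, 0, 2, 0, 3, 2, 1, 0, 0]
Reconstruct: [0, 2, 2, 4, 4, 4, 5, 5, 6]


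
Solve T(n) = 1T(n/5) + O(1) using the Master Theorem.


a=1, b=5, c=0. log_5(1)=0 = c=0. Case 2: O(n^c log n) = O(log n)
Complexity: O(log n)


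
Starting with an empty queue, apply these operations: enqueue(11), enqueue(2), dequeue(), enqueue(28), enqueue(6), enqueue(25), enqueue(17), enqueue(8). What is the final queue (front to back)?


enqueue(11) -> [11]
enqueue(2) -> [11, 2]
dequeue() returns 11 -> [2]
enqueue(28) -> [2, 28]
enqueue(6) -> [2, 28, 6]
enqueue(25) -> [2, 28, 6, 25]
enqueue(17) -> [2, 28, 6, 25, 17]
enqueue(8) -> [2, 28, 6, 25, 17, 8]
Final queue (front to back): [2, 28, 6, 25, 17, 8]


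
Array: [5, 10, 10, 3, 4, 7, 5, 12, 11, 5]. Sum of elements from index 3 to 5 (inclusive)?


Prefix sums: [0, 5, 15, 25, 28, 32, 39, 44, 56, 67, 72]
Sum[3..5] = prefix[6] - prefix[3] = 39 - 25 = 14


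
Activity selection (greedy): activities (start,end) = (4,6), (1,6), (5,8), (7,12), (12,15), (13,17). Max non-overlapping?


Greedy: pick earliest-ending, then skip overlaps.
Selected (3 activities): [(4, 6), (7, 12), (12, 15)]


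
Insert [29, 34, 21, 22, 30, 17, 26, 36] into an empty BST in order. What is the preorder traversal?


Root = 29; build tree by BST insertion.
Preorder traversal: [29, 21, 17, 22, 26, 34, 30, 36]


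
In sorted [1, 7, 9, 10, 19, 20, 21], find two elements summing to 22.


Two pointers: lo=0, hi=6
Found pair: (1, 21) summing to 22


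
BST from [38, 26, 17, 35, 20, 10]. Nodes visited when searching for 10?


BST root = 38
Search for 10: compare at each node
Path: [38, 26, 17, 10]


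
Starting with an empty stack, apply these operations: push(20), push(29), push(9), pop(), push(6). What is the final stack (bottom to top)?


push(20) -> [20]
push(29) -> [20, 29]
push(9) -> [20, 29, 9]
pop() returns 9 -> [20, 29]
push(6) -> [20, 29, 6]
Final stack (bottom to top): [20, 29, 6]


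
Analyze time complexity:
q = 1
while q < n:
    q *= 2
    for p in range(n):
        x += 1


Per nesting level: O(log n) * O(n) = O(n log n)
Complexity: O(n log n)


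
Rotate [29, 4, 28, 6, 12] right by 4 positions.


Right rotate by 4: [4, 28, 6, 12, 29]


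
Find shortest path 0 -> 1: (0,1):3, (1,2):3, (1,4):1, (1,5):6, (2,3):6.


Dijkstra from 0:
Distances: {0: 0, 1: 3, 2: 6, 3: 12, 4: 4, 5: 9}
Shortest distance to 1 = 3, path = [0, 1]


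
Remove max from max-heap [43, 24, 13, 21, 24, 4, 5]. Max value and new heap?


Max = 43
Replace root with last, heapify down
Resulting heap: [24, 24, 13, 21, 5, 4]


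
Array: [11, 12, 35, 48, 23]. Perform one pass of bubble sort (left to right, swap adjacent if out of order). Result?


After one pass: [11, 12, 35, 23, 48]


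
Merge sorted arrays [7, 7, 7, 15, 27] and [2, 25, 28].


Compare heads, take smaller each step.
Merged: [2, 7, 7, 7, 15, 25, 27, 28]


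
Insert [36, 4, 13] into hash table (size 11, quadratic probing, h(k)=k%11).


Insertions: 36->slot 3; 4->slot 4; 13->slot 2
Table: [None, None, 13, 36, 4, None, None, None, None, None, None]


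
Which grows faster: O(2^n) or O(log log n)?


double-logarithmic grows slower than exponential
O(log log n) is asymptotically smaller; O(2^n) grows faster


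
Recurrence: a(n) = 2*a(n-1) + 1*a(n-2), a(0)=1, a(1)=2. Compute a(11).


Build bottom-up:
...a(9)=2378, a(10)=5741, a(11)=2*5741+1*2378=13860


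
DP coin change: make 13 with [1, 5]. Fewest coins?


dp[0]=0; dp[i]=1+min(dp[i-c] for c in coins)
...dp[8]=4, dp[9]=5, dp[10]=2, dp[11]=3, dp[12]=4, dp[13]=5
Minimum coins for 13 = 5


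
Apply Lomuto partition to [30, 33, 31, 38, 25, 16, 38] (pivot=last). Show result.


Elements <= 38 go left of pivot.
Result: [30, 33, 31, 38, 25, 16, 38], pivot at index 6


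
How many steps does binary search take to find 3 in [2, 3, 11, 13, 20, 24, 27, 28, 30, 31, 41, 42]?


Search for 3:
[0,11] mid=5 arr[5]=24
[0,4] mid=2 arr[2]=11
[0,1] mid=0 arr[0]=2
[1,1] mid=1 arr[1]=3
Total: 4 comparisons


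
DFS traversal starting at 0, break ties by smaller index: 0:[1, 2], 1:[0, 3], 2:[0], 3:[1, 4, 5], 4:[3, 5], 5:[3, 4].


DFS stack-based: start with [0]
Visit order: [0, 1, 3, 4, 5, 2]


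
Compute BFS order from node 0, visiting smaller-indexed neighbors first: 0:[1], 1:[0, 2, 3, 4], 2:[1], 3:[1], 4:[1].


BFS queue: start with [0]
Visit order: [0, 1, 2, 3, 4]


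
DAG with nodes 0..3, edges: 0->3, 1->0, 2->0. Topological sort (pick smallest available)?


Kahn's algorithm, process smallest node first
Order: [1, 2, 0, 3]


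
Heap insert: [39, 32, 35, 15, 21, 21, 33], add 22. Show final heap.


Append 22: [39, 32, 35, 15, 21, 21, 33, 22]
Bubble up: swap idx 7(22) with idx 3(15)
Result: [39, 32, 35, 22, 21, 21, 33, 15]


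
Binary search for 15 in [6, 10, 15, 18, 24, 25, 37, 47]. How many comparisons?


Search for 15:
[0,7] mid=3 arr[3]=18
[0,2] mid=1 arr[1]=10
[2,2] mid=2 arr[2]=15
Total: 3 comparisons


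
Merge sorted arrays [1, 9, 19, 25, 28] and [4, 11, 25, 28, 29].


Compare heads, take smaller each step.
Merged: [1, 4, 9, 11, 19, 25, 25, 28, 28, 29]


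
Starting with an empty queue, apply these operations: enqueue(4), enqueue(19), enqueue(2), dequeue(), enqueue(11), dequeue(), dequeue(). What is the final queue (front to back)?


enqueue(4) -> [4]
enqueue(19) -> [4, 19]
enqueue(2) -> [4, 19, 2]
dequeue() returns 4 -> [19, 2]
enqueue(11) -> [19, 2, 11]
dequeue() returns 19 -> [2, 11]
dequeue() returns 2 -> [11]
Final queue (front to back): [11]


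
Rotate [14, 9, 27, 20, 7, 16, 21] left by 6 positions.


Left rotate by 6: [21, 14, 9, 27, 20, 7, 16]


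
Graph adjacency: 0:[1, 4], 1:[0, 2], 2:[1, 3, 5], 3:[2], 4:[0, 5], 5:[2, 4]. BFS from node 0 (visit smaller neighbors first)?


BFS queue: start with [0]
Visit order: [0, 1, 4, 2, 5, 3]


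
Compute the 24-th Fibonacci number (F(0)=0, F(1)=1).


F(n)=F(n-1)+F(n-2)
...F(22)=17711, F(23)=28657, F(24)=46368


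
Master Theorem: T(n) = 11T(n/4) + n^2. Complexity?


a=11, b=4, c=2. log_4(11)=1.730 < c=2. Case 3: O(n^c) = O(n^2)
Complexity: O(n^2)


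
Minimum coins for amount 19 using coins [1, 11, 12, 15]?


dp[0]=0; dp[i]=1+min(dp[i-c] for c in coins)
...dp[14]=3, dp[15]=1, dp[16]=2, dp[17]=3, dp[18]=4, dp[19]=5
Minimum coins for 19 = 5


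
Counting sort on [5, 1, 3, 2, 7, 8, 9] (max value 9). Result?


Count array: [0, 1, 1, 1, 0, 1, 0, 1, 1, 1]
Reconstruct: [1, 2, 3, 5, 7, 8, 9]


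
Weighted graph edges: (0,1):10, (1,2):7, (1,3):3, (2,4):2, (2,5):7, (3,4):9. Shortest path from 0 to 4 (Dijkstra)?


Dijkstra from 0:
Distances: {0: 0, 1: 10, 2: 17, 3: 13, 4: 19, 5: 24}
Shortest distance to 4 = 19, path = [0, 1, 2, 4]


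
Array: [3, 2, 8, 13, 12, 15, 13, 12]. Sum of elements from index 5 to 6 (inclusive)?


Prefix sums: [0, 3, 5, 13, 26, 38, 53, 66, 78]
Sum[5..6] = prefix[7] - prefix[5] = 66 - 38 = 28


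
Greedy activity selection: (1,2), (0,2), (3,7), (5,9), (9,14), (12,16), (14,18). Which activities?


Greedy: pick earliest-ending, then skip overlaps.
Selected (4 activities): [(1, 2), (3, 7), (9, 14), (14, 18)]


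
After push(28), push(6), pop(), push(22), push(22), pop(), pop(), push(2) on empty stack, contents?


push(28) -> [28]
push(6) -> [28, 6]
pop() returns 6 -> [28]
push(22) -> [28, 22]
push(22) -> [28, 22, 22]
pop() returns 22 -> [28, 22]
pop() returns 22 -> [28]
push(2) -> [28, 2]
Final stack (bottom to top): [28, 2]


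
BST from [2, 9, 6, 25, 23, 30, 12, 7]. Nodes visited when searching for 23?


BST root = 2
Search for 23: compare at each node
Path: [2, 9, 25, 23]


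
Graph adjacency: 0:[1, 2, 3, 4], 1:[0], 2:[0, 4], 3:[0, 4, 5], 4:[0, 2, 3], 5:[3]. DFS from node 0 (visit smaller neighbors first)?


DFS stack-based: start with [0]
Visit order: [0, 1, 2, 4, 3, 5]


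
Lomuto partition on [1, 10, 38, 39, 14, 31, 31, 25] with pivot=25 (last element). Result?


Elements <= 25 go left of pivot.
Result: [1, 10, 14, 25, 38, 31, 31, 39], pivot at index 3


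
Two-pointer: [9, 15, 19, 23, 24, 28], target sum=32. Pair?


Two pointers: lo=0, hi=5
Found pair: (9, 23) summing to 32


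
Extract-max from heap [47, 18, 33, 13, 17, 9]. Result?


Max = 47
Replace root with last, heapify down
Resulting heap: [33, 18, 9, 13, 17]


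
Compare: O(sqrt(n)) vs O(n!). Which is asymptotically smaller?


sublinear grows slower than factorial
O(sqrt(n)) is asymptotically smaller; O(n!) grows faster


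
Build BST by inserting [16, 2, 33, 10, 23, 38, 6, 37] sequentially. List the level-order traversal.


Root = 16; build tree by BST insertion.
Level-Order traversal: [16, 2, 33, 10, 23, 38, 6, 37]


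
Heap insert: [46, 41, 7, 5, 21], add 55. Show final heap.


Append 55: [46, 41, 7, 5, 21, 55]
Bubble up: swap idx 5(55) with idx 2(7); swap idx 2(55) with idx 0(46)
Result: [55, 41, 46, 5, 21, 7]


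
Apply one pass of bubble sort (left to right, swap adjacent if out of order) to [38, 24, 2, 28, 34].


After one pass: [24, 2, 28, 34, 38]


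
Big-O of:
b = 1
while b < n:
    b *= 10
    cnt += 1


Per nesting level: O(log n) = O(log n)
Complexity: O(log n)


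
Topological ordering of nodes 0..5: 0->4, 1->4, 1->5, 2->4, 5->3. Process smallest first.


Kahn's algorithm, process smallest node first
Order: [0, 1, 2, 4, 5, 3]


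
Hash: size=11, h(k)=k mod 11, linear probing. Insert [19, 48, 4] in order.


Insertions: 19->slot 8; 48->slot 4; 4->slot 5
Table: [None, None, None, None, 48, 4, None, None, 19, None, None]


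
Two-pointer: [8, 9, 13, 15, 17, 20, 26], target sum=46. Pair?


Two pointers: lo=0, hi=6
Found pair: (20, 26) summing to 46


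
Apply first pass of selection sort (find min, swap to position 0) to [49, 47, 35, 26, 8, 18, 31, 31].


After one pass: [8, 47, 35, 26, 49, 18, 31, 31]


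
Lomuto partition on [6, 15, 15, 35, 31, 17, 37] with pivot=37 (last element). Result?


Elements <= 37 go left of pivot.
Result: [6, 15, 15, 35, 31, 17, 37], pivot at index 6


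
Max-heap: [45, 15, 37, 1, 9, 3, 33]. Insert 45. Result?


Append 45: [45, 15, 37, 1, 9, 3, 33, 45]
Bubble up: swap idx 7(45) with idx 3(1); swap idx 3(45) with idx 1(15)
Result: [45, 45, 37, 15, 9, 3, 33, 1]


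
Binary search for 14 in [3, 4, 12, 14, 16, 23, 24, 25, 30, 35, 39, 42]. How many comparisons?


Search for 14:
[0,11] mid=5 arr[5]=23
[0,4] mid=2 arr[2]=12
[3,4] mid=3 arr[3]=14
Total: 3 comparisons


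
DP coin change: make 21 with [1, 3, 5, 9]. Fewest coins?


dp[0]=0; dp[i]=1+min(dp[i-c] for c in coins)
...dp[16]=4, dp[17]=3, dp[18]=2, dp[19]=3, dp[20]=4, dp[21]=3
Minimum coins for 21 = 3


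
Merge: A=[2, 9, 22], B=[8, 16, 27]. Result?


Compare heads, take smaller each step.
Merged: [2, 8, 9, 16, 22, 27]


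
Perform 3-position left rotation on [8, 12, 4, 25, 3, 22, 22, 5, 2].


Left rotate by 3: [25, 3, 22, 22, 5, 2, 8, 12, 4]


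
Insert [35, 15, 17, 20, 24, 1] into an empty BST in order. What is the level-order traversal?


Root = 35; build tree by BST insertion.
Level-Order traversal: [35, 15, 1, 17, 20, 24]


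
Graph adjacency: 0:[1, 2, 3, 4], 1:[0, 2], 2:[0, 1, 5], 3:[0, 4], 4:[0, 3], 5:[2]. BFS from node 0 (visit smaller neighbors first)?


BFS queue: start with [0]
Visit order: [0, 1, 2, 3, 4, 5]


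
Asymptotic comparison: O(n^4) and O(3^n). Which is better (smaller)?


quartic grows slower than exponential (base 3)
O(n^4) is asymptotically smaller; O(3^n) grows faster


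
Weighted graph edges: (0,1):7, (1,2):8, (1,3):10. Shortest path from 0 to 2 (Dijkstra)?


Dijkstra from 0:
Distances: {0: 0, 1: 7, 2: 15, 3: 17}
Shortest distance to 2 = 15, path = [0, 1, 2]


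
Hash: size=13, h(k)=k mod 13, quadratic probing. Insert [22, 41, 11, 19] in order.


Insertions: 22->slot 9; 41->slot 2; 11->slot 11; 19->slot 6
Table: [None, None, 41, None, None, None, 19, None, None, 22, None, 11, None]


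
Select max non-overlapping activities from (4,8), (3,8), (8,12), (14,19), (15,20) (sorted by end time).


Greedy: pick earliest-ending, then skip overlaps.
Selected (3 activities): [(4, 8), (8, 12), (14, 19)]


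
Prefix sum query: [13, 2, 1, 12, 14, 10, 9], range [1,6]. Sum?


Prefix sums: [0, 13, 15, 16, 28, 42, 52, 61]
Sum[1..6] = prefix[7] - prefix[1] = 61 - 13 = 48


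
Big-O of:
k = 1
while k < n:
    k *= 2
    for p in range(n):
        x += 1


Per nesting level: O(log n) * O(n) = O(n log n)
Complexity: O(n log n)


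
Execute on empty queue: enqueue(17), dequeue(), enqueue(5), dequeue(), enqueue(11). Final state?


enqueue(17) -> [17]
dequeue() returns 17 -> []
enqueue(5) -> [5]
dequeue() returns 5 -> []
enqueue(11) -> [11]
Final queue (front to back): [11]


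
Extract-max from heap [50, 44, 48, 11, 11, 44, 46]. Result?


Max = 50
Replace root with last, heapify down
Resulting heap: [48, 44, 46, 11, 11, 44]


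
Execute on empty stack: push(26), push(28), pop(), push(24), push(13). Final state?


push(26) -> [26]
push(28) -> [26, 28]
pop() returns 28 -> [26]
push(24) -> [26, 24]
push(13) -> [26, 24, 13]
Final stack (bottom to top): [26, 24, 13]


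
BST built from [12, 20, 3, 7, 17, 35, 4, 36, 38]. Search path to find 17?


BST root = 12
Search for 17: compare at each node
Path: [12, 20, 17]


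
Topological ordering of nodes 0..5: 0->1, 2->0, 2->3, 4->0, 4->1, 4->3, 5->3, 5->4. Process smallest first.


Kahn's algorithm, process smallest node first
Order: [2, 5, 4, 0, 1, 3]


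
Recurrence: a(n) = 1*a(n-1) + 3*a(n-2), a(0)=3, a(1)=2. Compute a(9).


Build bottom-up:
...a(7)=554, a(8)=1307, a(9)=1*1307+3*554=2969


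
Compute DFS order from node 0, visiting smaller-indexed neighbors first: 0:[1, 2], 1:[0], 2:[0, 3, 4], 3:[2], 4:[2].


DFS stack-based: start with [0]
Visit order: [0, 1, 2, 3, 4]


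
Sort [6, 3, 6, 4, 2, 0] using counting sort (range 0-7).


Count array: [1, 0, 1, 1, 1, 0, 2, 0]
Reconstruct: [0, 2, 3, 4, 6, 6]


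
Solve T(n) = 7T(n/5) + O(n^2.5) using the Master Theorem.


a=7, b=5, c=2.5. log_5(7)=1.209 < c=2.5. Case 3: O(n^c) = O(n^2.500)
Complexity: O(n^2.500)


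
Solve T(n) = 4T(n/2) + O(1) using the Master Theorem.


a=4, b=2, c=0. log_2(4)=2 > c=0. Case 1: O(n^log_b(a)) = O(n^2)
Complexity: O(n^2)


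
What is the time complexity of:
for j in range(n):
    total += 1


Per nesting level: O(n) = O(n)
Complexity: O(n)
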